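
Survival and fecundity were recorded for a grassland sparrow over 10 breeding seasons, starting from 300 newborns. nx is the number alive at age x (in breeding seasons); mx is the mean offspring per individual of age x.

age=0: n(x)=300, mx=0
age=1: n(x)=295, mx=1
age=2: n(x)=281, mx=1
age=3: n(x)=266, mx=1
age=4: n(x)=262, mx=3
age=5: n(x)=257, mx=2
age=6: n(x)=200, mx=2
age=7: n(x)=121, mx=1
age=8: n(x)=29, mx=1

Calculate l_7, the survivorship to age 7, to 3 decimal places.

l_7 = n_7/n_0 = 121/300 = 0.403333… → 0.403

0.403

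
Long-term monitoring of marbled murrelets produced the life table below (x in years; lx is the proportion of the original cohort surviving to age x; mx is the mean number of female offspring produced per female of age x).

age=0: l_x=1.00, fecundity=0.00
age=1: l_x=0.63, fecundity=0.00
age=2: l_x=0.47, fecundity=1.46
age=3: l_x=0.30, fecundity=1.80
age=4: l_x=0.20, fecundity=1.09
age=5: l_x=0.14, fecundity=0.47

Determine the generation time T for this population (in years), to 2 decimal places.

2.78

lx·mx: 0, 0, 0.6862, 0.54, 0.218, 0.0658 → R0 = 1.51
x·lx·mx: 0, 0, 1.3724, 1.62, 0.872, 0.329 → Σ = 4.1934
T = 4.1934 / 1.51 = 2.777086… → 2.78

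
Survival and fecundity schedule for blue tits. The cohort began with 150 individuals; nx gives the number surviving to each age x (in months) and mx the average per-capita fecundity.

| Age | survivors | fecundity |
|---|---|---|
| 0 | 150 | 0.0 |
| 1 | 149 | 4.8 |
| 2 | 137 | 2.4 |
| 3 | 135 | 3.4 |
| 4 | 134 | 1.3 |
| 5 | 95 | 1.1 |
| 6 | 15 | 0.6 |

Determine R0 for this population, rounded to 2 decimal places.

11.94

lx = nx/n0 = nx/150: 1, 0.99333…, 0.91333…, 0.9, 0.89333…, 0.63333…, 0.1
lx·mx by age: 0, 4.768…, 2.192…, 3.06, 1.161333…, 0.696667…, 0.06
R0 = Σ lx·mx = 11.938… → 11.94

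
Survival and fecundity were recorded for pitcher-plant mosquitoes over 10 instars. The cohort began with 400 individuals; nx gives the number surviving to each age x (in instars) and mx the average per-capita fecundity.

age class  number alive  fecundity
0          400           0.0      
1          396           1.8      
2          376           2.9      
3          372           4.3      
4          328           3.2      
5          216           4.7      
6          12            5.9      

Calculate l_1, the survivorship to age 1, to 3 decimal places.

0.990

l_1 = n_1/n_0 = 396/400 = 0.99 → 0.990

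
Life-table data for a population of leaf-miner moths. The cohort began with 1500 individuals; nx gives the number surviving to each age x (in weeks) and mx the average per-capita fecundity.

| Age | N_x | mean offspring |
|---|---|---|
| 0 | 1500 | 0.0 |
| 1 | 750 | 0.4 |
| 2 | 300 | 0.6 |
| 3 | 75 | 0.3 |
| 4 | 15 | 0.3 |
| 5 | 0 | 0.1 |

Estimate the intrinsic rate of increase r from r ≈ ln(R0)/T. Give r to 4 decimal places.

lx = nx/n0 = nx/1500: 1, 0.5, 0.2, 0.05, 0.01, 0
R0 = Σ lx·mx = 0 + 0.2 + 0.12 + 0.015 + 0.003 + 0 = 0.338
Σ x·lx·mx = 0.497; T = 0.497/0.338 = 1.47041…
r ≈ ln(R0)/T = ln(0.338)/1.47041… = -0.73769… → -0.7377

-0.7377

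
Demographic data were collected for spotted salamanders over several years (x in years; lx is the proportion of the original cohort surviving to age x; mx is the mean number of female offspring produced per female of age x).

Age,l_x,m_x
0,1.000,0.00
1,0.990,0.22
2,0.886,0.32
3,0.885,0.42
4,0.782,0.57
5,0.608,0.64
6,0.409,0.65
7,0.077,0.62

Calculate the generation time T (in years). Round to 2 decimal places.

3.74

lx·mx: 0, 0.2178, 0.28352, 0.3717, 0.44574, 0.38912, 0.26585, 0.04774 → R0 = 2.02147
x·lx·mx: 0, 0.2178, 0.56704, 1.1151, 1.78296, 1.9456, 1.5951, 0.33418 → Σ = 7.55778
T = 7.55778 / 2.02147 = 3.738754… → 3.74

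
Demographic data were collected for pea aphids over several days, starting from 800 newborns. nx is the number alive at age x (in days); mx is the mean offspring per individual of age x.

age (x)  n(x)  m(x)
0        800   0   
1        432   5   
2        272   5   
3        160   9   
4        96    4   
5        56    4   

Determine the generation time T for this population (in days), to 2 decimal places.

lx = nx/n0 = nx/800: 1, 0.54, 0.34, 0.2, 0.12, 0.07
lx·mx: 0, 2.7, 1.7, 1.8, 0.48, 0.28 → R0 = 6.96
x·lx·mx: 0, 2.7, 3.4, 5.4, 1.92, 1.4 → Σ = 14.82
T = 14.82 / 6.96 = 2.12931… → 2.13

2.13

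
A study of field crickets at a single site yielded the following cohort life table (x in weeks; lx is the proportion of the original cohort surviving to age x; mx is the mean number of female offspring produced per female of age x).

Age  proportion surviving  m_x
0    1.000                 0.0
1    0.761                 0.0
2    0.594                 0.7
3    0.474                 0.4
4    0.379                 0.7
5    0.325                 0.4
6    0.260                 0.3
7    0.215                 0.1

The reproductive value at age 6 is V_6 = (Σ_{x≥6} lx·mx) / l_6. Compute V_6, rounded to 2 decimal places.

0.38

lx·mx for x ≥ 6: 0.078, 0.0215 → sum = 0.0995
V_6 = 0.0995 / l_6 = 0.0995 / 0.26 = 0.382692… → 0.38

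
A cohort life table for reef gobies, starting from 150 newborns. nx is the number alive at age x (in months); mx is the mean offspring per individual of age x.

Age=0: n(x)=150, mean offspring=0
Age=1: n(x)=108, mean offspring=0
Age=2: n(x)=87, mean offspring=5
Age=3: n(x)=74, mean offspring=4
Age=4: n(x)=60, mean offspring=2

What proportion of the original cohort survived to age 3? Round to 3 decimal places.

0.493

l_3 = n_3/n_0 = 74/150 = 0.493333… → 0.493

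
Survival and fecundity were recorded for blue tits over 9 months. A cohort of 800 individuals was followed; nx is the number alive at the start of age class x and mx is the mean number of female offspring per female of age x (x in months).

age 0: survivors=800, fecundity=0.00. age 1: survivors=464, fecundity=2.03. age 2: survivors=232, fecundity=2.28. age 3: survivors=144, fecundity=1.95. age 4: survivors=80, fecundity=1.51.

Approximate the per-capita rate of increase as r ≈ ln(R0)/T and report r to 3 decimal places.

0.479

lx = nx/n0 = nx/800: 1, 0.58, 0.29, 0.18, 0.1
R0 = Σ lx·mx = 0 + 1.1774 + 0.6612 + 0.351 + 0.151 = 2.3406
Σ x·lx·mx = 4.1568; T = 4.1568/2.3406 = 1.77595…
r ≈ ln(R0)/T = ln(2.3406)/1.77595… = 0.47885… → 0.479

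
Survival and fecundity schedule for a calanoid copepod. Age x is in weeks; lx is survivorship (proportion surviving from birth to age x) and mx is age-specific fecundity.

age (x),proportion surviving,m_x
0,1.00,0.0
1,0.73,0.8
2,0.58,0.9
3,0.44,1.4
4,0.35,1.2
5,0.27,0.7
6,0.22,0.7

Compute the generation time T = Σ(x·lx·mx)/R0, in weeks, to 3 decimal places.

2.827

lx·mx: 0, 0.584, 0.522, 0.616, 0.42, 0.189, 0.154 → R0 = 2.485
x·lx·mx: 0, 0.584, 1.044, 1.848, 1.68, 0.945, 0.924 → Σ = 7.025
T = 7.025 / 2.485 = 2.826962… → 2.827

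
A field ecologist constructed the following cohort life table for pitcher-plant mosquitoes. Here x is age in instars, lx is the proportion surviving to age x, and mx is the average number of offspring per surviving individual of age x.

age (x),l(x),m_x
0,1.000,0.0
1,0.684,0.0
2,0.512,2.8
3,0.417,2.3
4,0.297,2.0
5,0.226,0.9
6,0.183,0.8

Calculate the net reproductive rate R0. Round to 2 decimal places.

3.34

lx·mx by age: 0, 0, 1.4336, 0.9591, 0.594, 0.2034, 0.1464
R0 = Σ lx·mx = 3.3365 → 3.34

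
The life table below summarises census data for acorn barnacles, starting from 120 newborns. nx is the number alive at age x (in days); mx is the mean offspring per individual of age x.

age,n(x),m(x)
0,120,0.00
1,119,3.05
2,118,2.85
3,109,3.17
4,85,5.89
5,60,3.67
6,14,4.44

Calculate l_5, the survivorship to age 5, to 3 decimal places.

0.500

l_5 = n_5/n_0 = 60/120 = 0.5 → 0.500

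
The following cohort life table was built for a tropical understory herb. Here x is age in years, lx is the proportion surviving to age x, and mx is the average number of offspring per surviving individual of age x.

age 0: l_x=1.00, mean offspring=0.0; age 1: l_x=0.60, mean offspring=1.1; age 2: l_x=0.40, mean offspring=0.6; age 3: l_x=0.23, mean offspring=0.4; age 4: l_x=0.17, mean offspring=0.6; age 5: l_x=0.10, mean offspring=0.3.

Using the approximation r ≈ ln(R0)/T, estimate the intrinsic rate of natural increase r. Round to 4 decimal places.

R0 = Σ lx·mx = 0 + 0.66 + 0.24 + 0.092 + 0.102 + 0.03 = 1.124
Σ x·lx·mx = 1.974; T = 1.974/1.124 = 1.75623…
r ≈ ln(R0)/T = ln(1.124)/1.75623… = 0.06656… → 0.0666

0.0666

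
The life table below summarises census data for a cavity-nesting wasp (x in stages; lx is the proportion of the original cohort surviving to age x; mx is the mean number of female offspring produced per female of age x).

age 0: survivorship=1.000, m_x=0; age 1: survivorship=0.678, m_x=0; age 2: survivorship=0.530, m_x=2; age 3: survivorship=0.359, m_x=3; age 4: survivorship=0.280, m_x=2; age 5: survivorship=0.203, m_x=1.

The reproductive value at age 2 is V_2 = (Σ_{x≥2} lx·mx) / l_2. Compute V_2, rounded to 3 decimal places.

5.472

lx·mx for x ≥ 2: 1.06, 1.077, 0.56, 0.203 → sum = 2.9
V_2 = 2.9 / l_2 = 2.9 / 0.53 = 5.471698… → 5.472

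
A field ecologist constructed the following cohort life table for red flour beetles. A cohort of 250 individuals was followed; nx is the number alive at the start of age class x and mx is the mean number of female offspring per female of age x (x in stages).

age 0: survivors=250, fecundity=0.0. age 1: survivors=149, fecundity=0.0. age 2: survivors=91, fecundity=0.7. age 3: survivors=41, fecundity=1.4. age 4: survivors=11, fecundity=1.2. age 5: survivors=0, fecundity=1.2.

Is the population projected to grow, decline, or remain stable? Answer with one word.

lx = nx/n0 = nx/250: 1, 0.596, 0.364, 0.164, 0.044, 0
R0 = Σ lx·mx = 0 + 0 + 0.2548 + 0.2296 + 0.0528 + 0 = 0.5372
R0 < 1, so the population is declining.

declining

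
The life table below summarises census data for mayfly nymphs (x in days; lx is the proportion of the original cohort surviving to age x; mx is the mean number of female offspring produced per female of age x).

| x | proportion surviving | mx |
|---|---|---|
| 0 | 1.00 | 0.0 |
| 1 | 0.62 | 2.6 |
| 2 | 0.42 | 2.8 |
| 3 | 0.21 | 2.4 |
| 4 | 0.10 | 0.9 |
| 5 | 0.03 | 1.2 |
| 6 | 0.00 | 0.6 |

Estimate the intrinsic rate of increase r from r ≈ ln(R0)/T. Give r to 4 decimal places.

R0 = Σ lx·mx = 0 + 1.612 + 1.176 + 0.504 + 0.09 + 0.036 + 0 = 3.418
Σ x·lx·mx = 6.016; T = 6.016/3.418 = 1.76009…
r ≈ ln(R0)/T = ln(3.418)/1.76009… = 0.69829… → 0.6983

0.6983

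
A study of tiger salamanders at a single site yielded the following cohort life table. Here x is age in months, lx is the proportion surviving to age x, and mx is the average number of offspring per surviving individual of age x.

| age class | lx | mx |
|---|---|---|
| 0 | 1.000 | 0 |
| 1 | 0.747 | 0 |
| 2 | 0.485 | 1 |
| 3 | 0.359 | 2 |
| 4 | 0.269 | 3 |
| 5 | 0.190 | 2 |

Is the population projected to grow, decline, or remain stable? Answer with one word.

growing

R0 = Σ lx·mx = 0 + 0 + 0.485 + 0.718 + 0.807 + 0.38 = 2.39
R0 > 1, so the population is growing.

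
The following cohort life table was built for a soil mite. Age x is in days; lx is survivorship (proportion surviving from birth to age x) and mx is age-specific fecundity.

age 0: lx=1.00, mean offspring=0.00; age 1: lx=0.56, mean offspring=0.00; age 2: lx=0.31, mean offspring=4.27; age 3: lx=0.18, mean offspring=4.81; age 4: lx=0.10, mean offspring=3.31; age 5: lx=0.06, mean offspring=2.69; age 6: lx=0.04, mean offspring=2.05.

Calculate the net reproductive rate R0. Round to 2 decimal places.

2.76

lx·mx by age: 0, 0, 1.3237, 0.8658, 0.331, 0.1614, 0.082
R0 = Σ lx·mx = 2.7639 → 2.76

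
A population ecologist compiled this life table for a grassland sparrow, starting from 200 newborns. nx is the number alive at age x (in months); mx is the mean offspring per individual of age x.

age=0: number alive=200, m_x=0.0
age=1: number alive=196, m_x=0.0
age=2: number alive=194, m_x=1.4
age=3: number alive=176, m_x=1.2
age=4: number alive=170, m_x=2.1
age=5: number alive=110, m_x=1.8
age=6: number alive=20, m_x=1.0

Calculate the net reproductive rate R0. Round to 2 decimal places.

5.29

lx = nx/n0 = nx/200: 1, 0.98, 0.97, 0.88, 0.85, 0.55, 0.1
lx·mx by age: 0, 0, 1.358, 1.056, 1.785, 0.99, 0.1
R0 = Σ lx·mx = 5.289 → 5.29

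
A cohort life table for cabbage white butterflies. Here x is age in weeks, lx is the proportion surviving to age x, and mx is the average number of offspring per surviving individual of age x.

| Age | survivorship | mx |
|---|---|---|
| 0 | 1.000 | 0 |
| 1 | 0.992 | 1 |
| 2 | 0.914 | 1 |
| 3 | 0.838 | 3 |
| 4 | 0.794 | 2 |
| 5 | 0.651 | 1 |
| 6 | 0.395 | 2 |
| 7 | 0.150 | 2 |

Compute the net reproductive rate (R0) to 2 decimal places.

lx·mx by age: 0, 0.992, 0.914, 2.514, 1.588, 0.651, 0.79, 0.3
R0 = Σ lx·mx = 7.749 → 7.75

7.75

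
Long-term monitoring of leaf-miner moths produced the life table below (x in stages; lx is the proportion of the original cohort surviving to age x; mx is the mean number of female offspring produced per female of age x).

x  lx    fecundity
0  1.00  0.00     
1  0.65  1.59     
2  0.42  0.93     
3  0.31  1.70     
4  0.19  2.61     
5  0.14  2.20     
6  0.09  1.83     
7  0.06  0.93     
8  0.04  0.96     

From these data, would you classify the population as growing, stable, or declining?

growing

R0 = Σ lx·mx = 0 + 1.0335 + 0.3906 + 0.527 + 0.4959 + 0.308 + 0.1647 + 0.0558 + 0.0384 = 3.0139
R0 > 1, so the population is growing.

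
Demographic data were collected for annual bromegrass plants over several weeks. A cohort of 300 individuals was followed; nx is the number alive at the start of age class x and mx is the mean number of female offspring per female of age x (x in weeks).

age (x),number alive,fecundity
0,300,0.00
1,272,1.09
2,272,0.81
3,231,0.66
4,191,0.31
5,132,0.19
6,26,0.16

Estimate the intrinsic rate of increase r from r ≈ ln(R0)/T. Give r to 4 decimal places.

lx = nx/n0 = nx/300: 1, 0.90667…, 0.90667…, 0.77, 0.63667…, 0.44, 0.08667…
R0 = Σ lx·mx = 0 + 0.98827… + 0.7344… + 0.5082 + 0.19737… + 0.0836 + 0.01387… = 2.5257…
Σ x·lx·mx = 5.272333…; T = 5.272333…/2.5257… = 2.08747…
r ≈ ln(R0)/T = ln(2.5257…)/2.08747… = 0.443847… → 0.4438

0.4438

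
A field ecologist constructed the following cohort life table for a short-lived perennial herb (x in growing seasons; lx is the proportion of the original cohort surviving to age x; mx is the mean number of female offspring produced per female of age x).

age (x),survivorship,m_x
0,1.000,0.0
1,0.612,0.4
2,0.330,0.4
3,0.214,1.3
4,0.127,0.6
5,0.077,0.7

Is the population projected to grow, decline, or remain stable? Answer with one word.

R0 = Σ lx·mx = 0 + 0.2448 + 0.132 + 0.2782 + 0.0762 + 0.0539 = 0.7851
R0 < 1, so the population is declining.

declining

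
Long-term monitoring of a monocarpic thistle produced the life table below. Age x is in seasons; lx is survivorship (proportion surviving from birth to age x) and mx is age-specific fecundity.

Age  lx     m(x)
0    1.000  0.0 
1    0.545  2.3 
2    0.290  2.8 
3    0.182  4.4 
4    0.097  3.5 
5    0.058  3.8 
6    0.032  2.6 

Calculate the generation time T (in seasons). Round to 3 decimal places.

2.348

lx·mx: 0, 1.2535, 0.812, 0.8008, 0.3395, 0.2204, 0.0832 → R0 = 3.5094
x·lx·mx: 0, 1.2535, 1.624, 2.4024, 1.358, 1.102, 0.4992 → Σ = 8.2391
T = 8.2391 / 3.5094 = 2.347723… → 2.348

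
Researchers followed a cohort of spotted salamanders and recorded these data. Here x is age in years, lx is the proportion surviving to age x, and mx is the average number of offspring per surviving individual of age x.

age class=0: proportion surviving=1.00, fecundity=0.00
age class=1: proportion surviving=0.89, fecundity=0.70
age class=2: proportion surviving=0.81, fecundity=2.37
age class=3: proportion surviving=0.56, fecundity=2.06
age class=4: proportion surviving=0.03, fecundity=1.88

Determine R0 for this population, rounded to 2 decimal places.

3.75

lx·mx by age: 0, 0.623, 1.9197, 1.1536, 0.0564
R0 = Σ lx·mx = 3.7527 → 3.75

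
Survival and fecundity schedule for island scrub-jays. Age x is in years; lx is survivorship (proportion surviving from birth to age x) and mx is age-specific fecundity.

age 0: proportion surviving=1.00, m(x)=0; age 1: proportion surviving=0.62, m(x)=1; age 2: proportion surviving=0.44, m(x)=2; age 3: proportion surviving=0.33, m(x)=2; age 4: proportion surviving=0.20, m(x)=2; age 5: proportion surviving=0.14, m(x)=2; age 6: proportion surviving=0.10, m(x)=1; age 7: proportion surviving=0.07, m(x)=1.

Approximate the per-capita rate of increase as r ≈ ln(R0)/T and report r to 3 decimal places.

R0 = Σ lx·mx = 0 + 0.62 + 0.88 + 0.66 + 0.4 + 0.28 + 0.1 + 0.07 = 3.01
Σ x·lx·mx = 8.45; T = 8.45/3.01 = 2.80731…
r ≈ ln(R0)/T = ln(3.01)/2.80731… = 0.39253… → 0.393

0.393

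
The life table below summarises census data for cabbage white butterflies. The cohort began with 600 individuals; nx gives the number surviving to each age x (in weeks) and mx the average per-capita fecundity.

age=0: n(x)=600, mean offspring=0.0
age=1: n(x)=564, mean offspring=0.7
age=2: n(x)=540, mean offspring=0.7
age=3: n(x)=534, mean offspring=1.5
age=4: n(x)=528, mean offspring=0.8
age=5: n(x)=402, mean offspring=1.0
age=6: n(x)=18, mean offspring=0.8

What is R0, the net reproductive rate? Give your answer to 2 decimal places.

4.02

lx = nx/n0 = nx/600: 1, 0.94, 0.9, 0.89, 0.88, 0.67, 0.03
lx·mx by age: 0, 0.658, 0.63, 1.335, 0.704, 0.67, 0.024
R0 = Σ lx·mx = 4.021 → 4.02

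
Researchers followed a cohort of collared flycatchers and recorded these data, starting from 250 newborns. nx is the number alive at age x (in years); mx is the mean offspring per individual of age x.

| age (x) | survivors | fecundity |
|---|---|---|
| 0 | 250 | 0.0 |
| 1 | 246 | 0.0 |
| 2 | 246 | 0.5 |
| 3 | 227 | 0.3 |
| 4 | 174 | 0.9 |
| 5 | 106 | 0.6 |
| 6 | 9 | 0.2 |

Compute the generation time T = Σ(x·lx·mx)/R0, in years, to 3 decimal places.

3.402

lx = nx/n0 = nx/250: 1, 0.984, 0.984, 0.908, 0.696, 0.424, 0.036
lx·mx: 0, 0, 0.492, 0.2724, 0.6264, 0.2544, 0.0072 → R0 = 1.6524
x·lx·mx: 0, 0, 0.984, 0.8172, 2.5056, 1.272, 0.0432 → Σ = 5.622
T = 5.622 / 1.6524 = 3.402324… → 3.402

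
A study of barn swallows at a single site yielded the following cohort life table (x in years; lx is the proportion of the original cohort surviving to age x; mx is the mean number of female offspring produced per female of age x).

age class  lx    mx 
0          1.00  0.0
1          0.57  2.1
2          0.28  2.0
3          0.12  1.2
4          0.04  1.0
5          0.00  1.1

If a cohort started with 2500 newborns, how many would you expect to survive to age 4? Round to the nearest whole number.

100

Expected survivors = N0 · l_4 = 2500 × 0.04 = 100 → 100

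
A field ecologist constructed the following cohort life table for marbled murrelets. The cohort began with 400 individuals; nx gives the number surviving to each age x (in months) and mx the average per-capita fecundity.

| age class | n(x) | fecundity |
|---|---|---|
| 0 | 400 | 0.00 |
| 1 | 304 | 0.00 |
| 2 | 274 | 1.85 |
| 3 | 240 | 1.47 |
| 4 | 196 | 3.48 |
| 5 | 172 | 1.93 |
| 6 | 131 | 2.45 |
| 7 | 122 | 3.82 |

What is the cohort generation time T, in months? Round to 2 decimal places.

lx = nx/n0 = nx/400: 1, 0.76, 0.685, 0.6, 0.49, 0.43, 0.3275, 0.305
lx·mx: 0, 0, 1.26725, 0.882, 1.7052, 0.8299, 0.802375, 1.1651 → R0 = 6.651825
x·lx·mx: 0, 0, 2.5345, 2.646, 6.8208, 4.1495, 4.81425, 8.1557 → Σ = 29.12075
T = 29.12075 / 6.651825 = 4.377859… → 4.38

4.38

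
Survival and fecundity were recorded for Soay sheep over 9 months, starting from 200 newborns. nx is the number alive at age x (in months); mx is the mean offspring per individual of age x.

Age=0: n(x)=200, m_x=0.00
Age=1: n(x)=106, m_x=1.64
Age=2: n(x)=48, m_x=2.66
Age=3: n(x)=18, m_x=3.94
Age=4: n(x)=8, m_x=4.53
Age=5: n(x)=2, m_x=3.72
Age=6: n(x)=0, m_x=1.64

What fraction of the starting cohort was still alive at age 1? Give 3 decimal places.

0.530

l_1 = n_1/n_0 = 106/200 = 0.53 → 0.530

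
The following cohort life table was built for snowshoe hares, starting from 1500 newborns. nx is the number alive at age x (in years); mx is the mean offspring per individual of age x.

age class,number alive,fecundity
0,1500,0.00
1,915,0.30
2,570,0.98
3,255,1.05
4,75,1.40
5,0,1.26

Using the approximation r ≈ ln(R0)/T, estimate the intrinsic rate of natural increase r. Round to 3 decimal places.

lx = nx/n0 = nx/1500: 1, 0.61, 0.38, 0.17, 0.05, 0
R0 = Σ lx·mx = 0 + 0.183 + 0.3724 + 0.1785 + 0.07 + 0 = 0.8039
Σ x·lx·mx = 1.7433; T = 1.7433/0.8039 = 2.16855…
r ≈ ln(R0)/T = ln(0.8039)/2.16855… = -0.10066… → -0.101

-0.101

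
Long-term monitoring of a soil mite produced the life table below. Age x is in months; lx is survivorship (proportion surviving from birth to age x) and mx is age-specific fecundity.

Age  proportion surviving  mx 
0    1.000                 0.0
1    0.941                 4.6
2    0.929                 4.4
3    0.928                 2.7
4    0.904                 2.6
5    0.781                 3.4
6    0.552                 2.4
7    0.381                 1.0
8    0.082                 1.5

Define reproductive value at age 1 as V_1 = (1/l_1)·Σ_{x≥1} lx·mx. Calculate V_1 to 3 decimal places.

18.870

lx·mx for x ≥ 1: 4.3286, 4.0876, 2.5056, 2.3504, 2.6554, 1.3248, 0.381, 0.123 → sum = 17.7564
V_1 = 17.7564 / l_1 = 17.7564 / 0.941 = 18.869713… → 18.870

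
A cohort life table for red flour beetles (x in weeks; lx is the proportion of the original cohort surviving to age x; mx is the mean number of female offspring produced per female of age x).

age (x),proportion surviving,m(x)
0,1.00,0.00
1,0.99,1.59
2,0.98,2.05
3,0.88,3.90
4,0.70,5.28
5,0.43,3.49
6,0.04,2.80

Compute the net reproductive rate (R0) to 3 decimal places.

lx·mx by age: 0, 1.5741, 2.009, 3.432, 3.696, 1.5007, 0.112
R0 = Σ lx·mx = 12.3238 → 12.324

12.324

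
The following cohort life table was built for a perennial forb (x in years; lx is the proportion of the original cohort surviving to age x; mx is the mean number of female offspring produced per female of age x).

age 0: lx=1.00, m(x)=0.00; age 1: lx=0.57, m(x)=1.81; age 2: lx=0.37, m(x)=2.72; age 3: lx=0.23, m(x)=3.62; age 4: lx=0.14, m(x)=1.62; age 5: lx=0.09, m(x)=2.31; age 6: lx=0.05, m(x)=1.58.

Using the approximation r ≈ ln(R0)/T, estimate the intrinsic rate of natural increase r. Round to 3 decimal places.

0.518

R0 = Σ lx·mx = 0 + 1.0317 + 1.0064 + 0.8326 + 0.2268 + 0.2079 + 0.079 = 3.3844
Σ x·lx·mx = 7.963; T = 7.963/3.3844 = 2.35285…
r ≈ ln(R0)/T = ln(3.3844)/2.35285… = 0.51817… → 0.518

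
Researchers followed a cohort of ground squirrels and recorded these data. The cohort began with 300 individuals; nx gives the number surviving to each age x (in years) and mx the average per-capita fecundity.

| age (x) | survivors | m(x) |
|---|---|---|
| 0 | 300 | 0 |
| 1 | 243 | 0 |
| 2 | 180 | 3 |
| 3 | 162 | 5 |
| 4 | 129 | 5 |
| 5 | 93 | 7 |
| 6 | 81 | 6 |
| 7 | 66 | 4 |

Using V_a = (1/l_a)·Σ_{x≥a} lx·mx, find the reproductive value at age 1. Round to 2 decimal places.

lx = nx/n0 = nx/300: 1, 0.81, 0.6, 0.54, 0.43, 0.31, 0.27, 0.22
lx·mx for x ≥ 1: 0, 1.8, 2.7, 2.15, 2.17, 1.62, 0.88 → sum = 11.32
V_1 = 11.32 / l_1 = 11.32 / 0.81 = 13.975309… → 13.98

13.98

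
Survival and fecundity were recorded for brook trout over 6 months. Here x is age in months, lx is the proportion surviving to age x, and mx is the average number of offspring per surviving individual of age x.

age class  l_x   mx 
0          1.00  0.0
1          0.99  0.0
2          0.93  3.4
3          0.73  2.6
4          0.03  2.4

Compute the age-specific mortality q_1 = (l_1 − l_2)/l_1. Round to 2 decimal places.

0.06

q_1 = (l_1 − l_2) / l_1 = (0.99 − 0.93) / 0.99
     = 0.06 / 0.99 = 0.060606… → 0.06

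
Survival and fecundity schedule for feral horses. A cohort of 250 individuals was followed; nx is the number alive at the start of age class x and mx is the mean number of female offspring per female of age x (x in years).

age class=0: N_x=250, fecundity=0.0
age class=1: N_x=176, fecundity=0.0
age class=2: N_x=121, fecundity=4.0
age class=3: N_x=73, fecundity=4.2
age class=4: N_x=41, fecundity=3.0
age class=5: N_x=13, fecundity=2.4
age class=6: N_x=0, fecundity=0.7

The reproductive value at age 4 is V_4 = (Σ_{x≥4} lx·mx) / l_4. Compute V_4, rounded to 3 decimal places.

lx = nx/n0 = nx/250: 1, 0.704, 0.484, 0.292, 0.164, 0.052, 0
lx·mx for x ≥ 4: 0.492, 0.1248, 0 → sum = 0.6168
V_4 = 0.6168 / l_4 = 0.6168 / 0.164 = 3.760976… → 3.761

3.761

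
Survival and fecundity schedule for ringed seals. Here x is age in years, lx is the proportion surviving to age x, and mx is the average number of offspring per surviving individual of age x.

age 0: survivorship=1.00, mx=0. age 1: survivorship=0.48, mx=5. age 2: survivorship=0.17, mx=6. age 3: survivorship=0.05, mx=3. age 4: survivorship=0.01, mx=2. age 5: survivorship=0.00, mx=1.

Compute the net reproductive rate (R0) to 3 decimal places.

lx·mx by age: 0, 2.4, 1.02, 0.15, 0.02, 0
R0 = Σ lx·mx = 3.59 → 3.590

3.590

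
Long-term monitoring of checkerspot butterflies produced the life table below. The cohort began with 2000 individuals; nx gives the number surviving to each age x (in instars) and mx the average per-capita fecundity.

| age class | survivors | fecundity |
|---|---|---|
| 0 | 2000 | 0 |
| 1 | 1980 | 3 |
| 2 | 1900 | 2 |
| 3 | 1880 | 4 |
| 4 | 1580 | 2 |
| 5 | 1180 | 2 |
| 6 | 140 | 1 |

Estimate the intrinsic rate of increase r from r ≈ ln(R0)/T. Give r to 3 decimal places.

0.911

lx = nx/n0 = nx/2000: 1, 0.99, 0.95, 0.94, 0.79, 0.59, 0.07
R0 = Σ lx·mx = 0 + 2.97 + 1.9 + 3.76 + 1.58 + 1.18 + 0.07 = 11.46
Σ x·lx·mx = 30.69; T = 30.69/11.46 = 2.67801…
r ≈ ln(R0)/T = ln(11.46)/2.67801… = 0.9107… → 0.911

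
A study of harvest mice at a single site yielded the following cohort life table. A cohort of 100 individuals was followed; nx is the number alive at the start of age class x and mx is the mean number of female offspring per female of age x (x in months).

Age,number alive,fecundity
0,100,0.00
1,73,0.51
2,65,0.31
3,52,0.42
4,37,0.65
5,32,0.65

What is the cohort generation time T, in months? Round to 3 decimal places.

lx = nx/n0 = nx/100: 1, 0.73, 0.65, 0.52, 0.37, 0.32
lx·mx: 0, 0.3723, 0.2015, 0.2184, 0.2405, 0.208 → R0 = 1.2407
x·lx·mx: 0, 0.3723, 0.403, 0.6552, 0.962, 1.04 → Σ = 3.4325
T = 3.4325 / 1.2407 = 2.766583… → 2.767

2.767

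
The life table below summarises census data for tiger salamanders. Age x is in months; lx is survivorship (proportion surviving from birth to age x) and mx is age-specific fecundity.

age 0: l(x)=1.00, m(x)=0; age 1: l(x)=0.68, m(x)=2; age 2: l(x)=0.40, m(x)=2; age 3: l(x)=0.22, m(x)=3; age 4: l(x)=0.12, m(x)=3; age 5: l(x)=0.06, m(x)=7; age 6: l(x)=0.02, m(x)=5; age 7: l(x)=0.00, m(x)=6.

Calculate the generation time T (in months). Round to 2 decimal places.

lx·mx: 0, 1.36, 0.8, 0.66, 0.36, 0.42, 0.1, 0 → R0 = 3.7
x·lx·mx: 0, 1.36, 1.6, 1.98, 1.44, 2.1, 0.6, 0 → Σ = 9.08
T = 9.08 / 3.7 = 2.454054… → 2.45

2.45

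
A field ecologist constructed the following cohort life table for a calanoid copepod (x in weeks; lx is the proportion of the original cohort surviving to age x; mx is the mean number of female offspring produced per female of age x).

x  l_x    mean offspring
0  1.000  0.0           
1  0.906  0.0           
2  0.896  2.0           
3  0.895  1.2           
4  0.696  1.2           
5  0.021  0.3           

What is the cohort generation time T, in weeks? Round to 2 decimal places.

lx·mx: 0, 0, 1.792, 1.074, 0.8352, 0.0063 → R0 = 3.7075
x·lx·mx: 0, 0, 3.584, 3.222, 3.3408, 0.0315 → Σ = 10.1783
T = 10.1783 / 3.7075 = 2.745327… → 2.75

2.75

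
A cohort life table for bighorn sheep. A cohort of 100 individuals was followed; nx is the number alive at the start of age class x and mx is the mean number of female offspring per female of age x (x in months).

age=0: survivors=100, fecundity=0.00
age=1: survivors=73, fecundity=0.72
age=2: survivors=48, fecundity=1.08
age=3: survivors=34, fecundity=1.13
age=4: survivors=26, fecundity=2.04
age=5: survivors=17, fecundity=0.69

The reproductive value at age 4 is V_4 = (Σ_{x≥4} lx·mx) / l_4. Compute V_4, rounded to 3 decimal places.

2.491

lx = nx/n0 = nx/100: 1, 0.73, 0.48, 0.34, 0.26, 0.17
lx·mx for x ≥ 4: 0.5304, 0.1173 → sum = 0.6477
V_4 = 0.6477 / l_4 = 0.6477 / 0.26 = 2.491154… → 2.491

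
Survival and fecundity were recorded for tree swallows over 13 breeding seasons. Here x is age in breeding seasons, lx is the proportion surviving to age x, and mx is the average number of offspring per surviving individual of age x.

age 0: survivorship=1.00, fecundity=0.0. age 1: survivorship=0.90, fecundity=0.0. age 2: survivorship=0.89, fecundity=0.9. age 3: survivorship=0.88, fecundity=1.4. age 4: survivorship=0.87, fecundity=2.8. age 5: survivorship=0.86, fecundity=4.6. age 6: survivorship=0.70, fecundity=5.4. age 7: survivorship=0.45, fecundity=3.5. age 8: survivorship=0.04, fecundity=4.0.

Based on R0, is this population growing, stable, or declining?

growing

R0 = Σ lx·mx = 0 + 0 + 0.801 + 1.232 + 2.436 + 3.956 + 3.78 + 1.575 + 0.16 = 13.94
R0 > 1, so the population is growing.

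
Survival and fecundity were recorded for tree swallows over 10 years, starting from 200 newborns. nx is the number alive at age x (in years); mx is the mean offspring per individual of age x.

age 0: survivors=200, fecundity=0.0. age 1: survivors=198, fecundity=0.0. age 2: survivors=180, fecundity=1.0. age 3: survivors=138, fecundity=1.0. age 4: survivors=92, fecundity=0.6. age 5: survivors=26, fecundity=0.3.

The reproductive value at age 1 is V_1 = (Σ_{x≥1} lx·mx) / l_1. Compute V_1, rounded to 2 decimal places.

lx = nx/n0 = nx/200: 1, 0.99, 0.9, 0.69, 0.46, 0.13
lx·mx for x ≥ 1: 0, 0.9, 0.69, 0.276, 0.039 → sum = 1.905
V_1 = 1.905 / l_1 = 1.905 / 0.99 = 1.924242… → 1.92

1.92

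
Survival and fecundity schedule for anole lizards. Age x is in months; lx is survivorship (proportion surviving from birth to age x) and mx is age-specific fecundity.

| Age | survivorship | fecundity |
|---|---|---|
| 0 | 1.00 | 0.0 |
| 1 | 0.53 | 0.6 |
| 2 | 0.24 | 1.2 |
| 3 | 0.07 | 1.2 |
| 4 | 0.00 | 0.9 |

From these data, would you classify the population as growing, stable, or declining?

declining

R0 = Σ lx·mx = 0 + 0.318 + 0.288 + 0.084 + 0 = 0.69
R0 < 1, so the population is declining.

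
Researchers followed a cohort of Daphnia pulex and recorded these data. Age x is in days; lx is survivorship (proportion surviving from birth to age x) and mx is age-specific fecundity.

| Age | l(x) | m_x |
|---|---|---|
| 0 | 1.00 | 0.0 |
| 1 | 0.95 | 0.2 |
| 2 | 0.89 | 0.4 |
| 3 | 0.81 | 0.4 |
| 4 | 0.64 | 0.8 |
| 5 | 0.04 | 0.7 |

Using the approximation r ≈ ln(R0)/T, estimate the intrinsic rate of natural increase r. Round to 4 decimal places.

R0 = Σ lx·mx = 0 + 0.19 + 0.356 + 0.324 + 0.512 + 0.028 = 1.41
Σ x·lx·mx = 4.062; T = 4.062/1.41 = 2.88085…
r ≈ ln(R0)/T = ln(1.41)/2.88085… = 0.119267… → 0.1193

0.1193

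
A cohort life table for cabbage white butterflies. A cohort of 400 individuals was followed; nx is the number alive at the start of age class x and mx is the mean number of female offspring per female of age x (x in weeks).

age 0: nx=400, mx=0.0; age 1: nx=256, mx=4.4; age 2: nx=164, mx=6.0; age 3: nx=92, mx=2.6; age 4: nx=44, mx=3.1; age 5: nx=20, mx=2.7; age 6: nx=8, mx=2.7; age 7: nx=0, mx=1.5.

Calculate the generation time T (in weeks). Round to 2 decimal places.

1.86

lx = nx/n0 = nx/400: 1, 0.64, 0.41, 0.23, 0.11, 0.05, 0.02, 0
lx·mx: 0, 2.816, 2.46, 0.598, 0.341, 0.135, 0.054, 0 → R0 = 6.404
x·lx·mx: 0, 2.816, 4.92, 1.794, 1.364, 0.675, 0.324, 0 → Σ = 11.893
T = 11.893 / 6.404 = 1.857121… → 1.86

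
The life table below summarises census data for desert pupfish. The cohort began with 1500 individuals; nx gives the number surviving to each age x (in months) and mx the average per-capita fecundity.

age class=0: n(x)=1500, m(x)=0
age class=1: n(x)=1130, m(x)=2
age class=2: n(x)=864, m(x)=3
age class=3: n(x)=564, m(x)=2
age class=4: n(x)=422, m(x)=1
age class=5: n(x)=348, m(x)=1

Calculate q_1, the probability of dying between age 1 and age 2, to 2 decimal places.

0.24

lx = nx/n0 = nx/1500: 1, 0.75333…, 0.576, 0.376, 0.28133…, 0.232
q_1 = (l_1 − l_2) / l_1 = (0.753333… − 0.576) / 0.753333…
     = 0.177333… / 0.753333… = 0.235398… → 0.24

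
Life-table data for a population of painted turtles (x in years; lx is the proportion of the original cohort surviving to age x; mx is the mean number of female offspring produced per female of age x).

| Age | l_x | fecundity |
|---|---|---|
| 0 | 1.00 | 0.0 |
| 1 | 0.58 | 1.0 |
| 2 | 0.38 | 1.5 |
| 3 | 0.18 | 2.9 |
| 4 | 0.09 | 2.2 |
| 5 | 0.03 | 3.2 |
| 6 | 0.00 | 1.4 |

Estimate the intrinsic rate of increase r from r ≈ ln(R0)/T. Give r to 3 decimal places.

R0 = Σ lx·mx = 0 + 0.58 + 0.57 + 0.522 + 0.198 + 0.096 + 0 = 1.966
Σ x·lx·mx = 4.558; T = 4.558/1.966 = 2.31841…
r ≈ ln(R0)/T = ln(1.966)/2.31841… = 0.29158… → 0.292

0.292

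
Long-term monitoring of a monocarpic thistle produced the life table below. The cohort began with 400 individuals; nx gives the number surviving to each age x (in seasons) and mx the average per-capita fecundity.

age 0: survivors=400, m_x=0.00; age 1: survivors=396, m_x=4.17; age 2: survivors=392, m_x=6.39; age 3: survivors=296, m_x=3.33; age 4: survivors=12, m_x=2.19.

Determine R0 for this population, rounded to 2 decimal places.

lx = nx/n0 = nx/400: 1, 0.99, 0.98, 0.74, 0.03
lx·mx by age: 0, 4.1283, 6.2622, 2.4642, 0.0657
R0 = Σ lx·mx = 12.9204 → 12.92

12.92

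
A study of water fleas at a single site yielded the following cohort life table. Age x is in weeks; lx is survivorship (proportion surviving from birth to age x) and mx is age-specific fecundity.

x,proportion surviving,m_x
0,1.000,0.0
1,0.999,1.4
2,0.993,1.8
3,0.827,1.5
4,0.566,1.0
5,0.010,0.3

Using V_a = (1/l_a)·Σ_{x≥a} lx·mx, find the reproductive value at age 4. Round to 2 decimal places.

lx·mx for x ≥ 4: 0.566, 0.003 → sum = 0.569
V_4 = 0.569 / l_4 = 0.569 / 0.566 = 1.0053… → 1.01

1.01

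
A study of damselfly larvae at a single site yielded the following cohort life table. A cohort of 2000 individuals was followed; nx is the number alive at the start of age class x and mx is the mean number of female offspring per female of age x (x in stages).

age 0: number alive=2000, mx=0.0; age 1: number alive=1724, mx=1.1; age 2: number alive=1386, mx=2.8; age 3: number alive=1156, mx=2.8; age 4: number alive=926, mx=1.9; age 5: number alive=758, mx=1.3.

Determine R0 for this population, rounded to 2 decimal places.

lx = nx/n0 = nx/2000: 1, 0.862, 0.693, 0.578, 0.463, 0.379
lx·mx by age: 0, 0.9482, 1.9404, 1.6184, 0.8797, 0.4927
R0 = Σ lx·mx = 5.8794 → 5.88

5.88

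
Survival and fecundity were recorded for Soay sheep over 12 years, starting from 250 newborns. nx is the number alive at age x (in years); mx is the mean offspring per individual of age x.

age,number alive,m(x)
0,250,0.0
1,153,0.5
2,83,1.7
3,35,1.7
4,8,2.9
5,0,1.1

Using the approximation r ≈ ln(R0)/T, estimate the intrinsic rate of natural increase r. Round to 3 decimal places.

0.087

lx = nx/n0 = nx/250: 1, 0.612, 0.332, 0.14, 0.032, 0
R0 = Σ lx·mx = 0 + 0.306 + 0.5644 + 0.238 + 0.0928 + 0 = 1.2012
Σ x·lx·mx = 2.52; T = 2.52/1.2012 = 2.0979…
r ≈ ln(R0)/T = ln(1.2012)/2.0979… = 0.08738… → 0.087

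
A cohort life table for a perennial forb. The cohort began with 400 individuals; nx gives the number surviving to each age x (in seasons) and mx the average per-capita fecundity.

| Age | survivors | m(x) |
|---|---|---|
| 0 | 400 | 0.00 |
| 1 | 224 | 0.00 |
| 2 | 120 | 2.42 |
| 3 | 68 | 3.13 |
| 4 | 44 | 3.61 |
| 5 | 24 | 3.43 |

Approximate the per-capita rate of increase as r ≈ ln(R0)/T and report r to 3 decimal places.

0.204

lx = nx/n0 = nx/400: 1, 0.56, 0.3, 0.17, 0.11, 0.06
R0 = Σ lx·mx = 0 + 0 + 0.726 + 0.5321 + 0.3971 + 0.2058 = 1.861
Σ x·lx·mx = 5.6657; T = 5.6657/1.861 = 3.04444…
r ≈ ln(R0)/T = ln(1.861)/3.04444… = 0.20402… → 0.204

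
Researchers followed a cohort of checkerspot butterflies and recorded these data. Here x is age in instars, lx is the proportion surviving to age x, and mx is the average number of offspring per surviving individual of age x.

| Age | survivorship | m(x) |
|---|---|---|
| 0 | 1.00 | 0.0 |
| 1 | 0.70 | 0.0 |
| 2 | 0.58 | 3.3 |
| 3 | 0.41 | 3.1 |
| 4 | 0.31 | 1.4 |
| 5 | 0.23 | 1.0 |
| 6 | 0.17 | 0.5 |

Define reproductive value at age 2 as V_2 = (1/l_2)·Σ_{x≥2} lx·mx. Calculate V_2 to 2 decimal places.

lx·mx for x ≥ 2: 1.914, 1.271, 0.434, 0.23, 0.085 → sum = 3.934
V_2 = 3.934 / l_2 = 3.934 / 0.58 = 6.782759… → 6.78

6.78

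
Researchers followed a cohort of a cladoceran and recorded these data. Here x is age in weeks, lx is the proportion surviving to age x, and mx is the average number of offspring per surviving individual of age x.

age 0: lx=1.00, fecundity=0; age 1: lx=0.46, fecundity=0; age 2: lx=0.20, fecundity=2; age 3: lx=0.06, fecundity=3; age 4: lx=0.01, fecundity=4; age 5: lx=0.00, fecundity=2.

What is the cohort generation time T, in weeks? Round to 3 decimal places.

lx·mx: 0, 0, 0.4, 0.18, 0.04, 0 → R0 = 0.62
x·lx·mx: 0, 0, 0.8, 0.54, 0.16, 0 → Σ = 1.5
T = 1.5 / 0.62 = 2.419355… → 2.419

2.419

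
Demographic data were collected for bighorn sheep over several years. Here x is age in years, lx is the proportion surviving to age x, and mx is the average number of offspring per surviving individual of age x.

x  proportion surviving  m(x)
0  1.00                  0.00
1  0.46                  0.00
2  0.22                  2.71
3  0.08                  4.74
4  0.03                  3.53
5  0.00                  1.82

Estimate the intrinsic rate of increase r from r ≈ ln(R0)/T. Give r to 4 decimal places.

0.0307

R0 = Σ lx·mx = 0 + 0 + 0.5962 + 0.3792 + 0.1059 + 0 = 1.0813
Σ x·lx·mx = 2.7536; T = 2.7536/1.0813 = 2.54656…
r ≈ ln(R0)/T = ln(1.0813)/2.54656… = 0.030694… → 0.0307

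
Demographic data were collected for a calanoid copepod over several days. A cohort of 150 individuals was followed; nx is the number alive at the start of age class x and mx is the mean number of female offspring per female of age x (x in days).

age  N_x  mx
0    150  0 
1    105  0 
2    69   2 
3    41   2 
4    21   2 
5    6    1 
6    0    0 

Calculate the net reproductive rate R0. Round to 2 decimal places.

1.79

lx = nx/n0 = nx/150: 1, 0.7, 0.46, 0.27333…, 0.14, 0.04, 0
lx·mx by age: 0, 0, 0.92, 0.546667…, 0.28, 0.04, 0
R0 = Σ lx·mx = 1.786667… → 1.79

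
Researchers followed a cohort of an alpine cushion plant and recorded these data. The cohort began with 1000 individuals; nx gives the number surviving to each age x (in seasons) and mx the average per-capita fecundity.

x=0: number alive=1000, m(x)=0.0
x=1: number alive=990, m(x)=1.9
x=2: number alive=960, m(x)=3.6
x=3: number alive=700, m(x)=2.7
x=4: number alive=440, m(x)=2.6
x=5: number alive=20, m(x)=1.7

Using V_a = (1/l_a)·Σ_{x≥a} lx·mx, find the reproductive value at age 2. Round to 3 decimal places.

lx = nx/n0 = nx/1000: 1, 0.99, 0.96, 0.7, 0.44, 0.02
lx·mx for x ≥ 2: 3.456, 1.89, 1.144, 0.034 → sum = 6.524
V_2 = 6.524 / l_2 = 6.524 / 0.96 = 6.795833… → 6.796

6.796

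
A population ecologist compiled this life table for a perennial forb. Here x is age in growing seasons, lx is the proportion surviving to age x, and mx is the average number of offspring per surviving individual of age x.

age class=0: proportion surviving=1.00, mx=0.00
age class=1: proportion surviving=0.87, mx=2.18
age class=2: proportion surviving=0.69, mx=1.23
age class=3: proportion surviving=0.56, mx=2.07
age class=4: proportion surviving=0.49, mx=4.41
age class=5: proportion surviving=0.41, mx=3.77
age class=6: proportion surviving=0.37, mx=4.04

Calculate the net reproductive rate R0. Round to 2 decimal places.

9.11

lx·mx by age: 0, 1.8966, 0.8487, 1.1592, 2.1609, 1.5457, 1.4948
R0 = Σ lx·mx = 9.1059 → 9.11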